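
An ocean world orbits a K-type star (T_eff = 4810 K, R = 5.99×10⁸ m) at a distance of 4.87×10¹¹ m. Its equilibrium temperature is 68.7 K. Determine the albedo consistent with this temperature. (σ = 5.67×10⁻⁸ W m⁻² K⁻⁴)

A ≈ 0.89

L = 4πR_⋆²σT_⋆⁴ = 4π(5.99×10⁸)² × 5.67×10⁻⁸ × (4810)⁴ = 1.37×10²⁶ W.
S = L/(4πd²) = 45.9 W m⁻².
From T_eq⁴ = S(1−A)/(4σ): 1−A = 4σT_eq⁴/S.
1−A = 4 × 5.67×10⁻⁸ × (68.7)⁴ / 45.9 = 0.110.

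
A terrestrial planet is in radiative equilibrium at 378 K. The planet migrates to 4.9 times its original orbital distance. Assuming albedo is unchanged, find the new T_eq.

T_eq ≈ 171 K

T_eq ∝ L^(1/4) · d^(−1/2).
T′ = 378 / 4.9^(1/2) = 171 K.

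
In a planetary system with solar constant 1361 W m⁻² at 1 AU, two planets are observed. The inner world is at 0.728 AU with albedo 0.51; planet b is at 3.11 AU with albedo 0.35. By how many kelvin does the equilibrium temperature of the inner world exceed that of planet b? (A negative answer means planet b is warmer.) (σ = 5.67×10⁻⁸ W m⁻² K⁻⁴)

T_eq = [S₀(1−A)/(4σd²)]^(1/4), so T ∝ (1−A)^(1/4) / √d.
T₁ = [1361×0.49/(4×5.67×10⁻⁸×0.728²)]^(1/4) = 272.92 K.
T₂ = [1361×0.65/(4×5.67×10⁻⁸×3.11²)]^(1/4) = 141.71 K.

ΔT ≈ 131.2 K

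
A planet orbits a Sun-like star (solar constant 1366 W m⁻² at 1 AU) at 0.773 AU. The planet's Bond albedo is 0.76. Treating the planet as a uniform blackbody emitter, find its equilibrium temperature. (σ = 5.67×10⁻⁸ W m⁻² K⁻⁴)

T_eq ≈ 222 K

Flux at 0.773 AU: S = 1366/0.773² = 2290 W m⁻².
Energy balance: absorbed = emitted ⇒ πR²·S(1−A) = 4πR²·σT_eq⁴, so T_eq⁴ = S(1−A)/(4σ).
T_eq = [2290 × 0.24 / (4 × 5.67×10⁻⁸)]^(1/4) = (2.42×10⁹)^(1/4) = 222 K.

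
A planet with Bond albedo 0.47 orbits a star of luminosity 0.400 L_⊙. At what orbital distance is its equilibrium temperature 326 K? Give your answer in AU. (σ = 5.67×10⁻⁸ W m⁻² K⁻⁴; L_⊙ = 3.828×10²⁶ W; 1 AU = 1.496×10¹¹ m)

L = 0.400 × 3.828×10²⁶ = 1.53×10²⁶ W.
From T_eq⁴ = L(1−A)/(16πσd²): d = √[L(1−A)/(16πσT_eq⁴)].
d = √[1.53×10²⁶ × 0.53 / (16π × 5.67×10⁻⁸ × (326)⁴)] = 5.02×10¹⁰ m = 0.336 AU.

d ≈ 0.336 AU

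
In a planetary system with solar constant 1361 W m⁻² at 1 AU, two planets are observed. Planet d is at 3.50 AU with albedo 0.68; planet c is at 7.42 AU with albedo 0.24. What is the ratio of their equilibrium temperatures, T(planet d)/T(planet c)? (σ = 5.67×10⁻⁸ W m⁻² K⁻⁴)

T₁/T₂ ≈ 1.173

T_eq = [S₀(1−A)/(4σd²)]^(1/4), so T ∝ (1−A)^(1/4) / √d.
T₁ = [1361×0.32/(4×5.67×10⁻⁸×3.50²)]^(1/4) = 111.89 K.
T₂ = [1361×0.76/(4×5.67×10⁻⁸×7.42²)]^(1/4) = 95.40 K.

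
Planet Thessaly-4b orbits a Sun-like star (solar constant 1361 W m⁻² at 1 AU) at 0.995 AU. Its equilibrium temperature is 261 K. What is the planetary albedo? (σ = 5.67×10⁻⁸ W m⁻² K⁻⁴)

A ≈ 0.23

Flux at 0.995 AU: S = 1361/0.995² = 1370 W m⁻².
From T_eq⁴ = S(1−A)/(4σ): 1−A = 4σT_eq⁴/S.
1−A = 4 × 5.67×10⁻⁸ × (261)⁴ / 1370 = 0.766.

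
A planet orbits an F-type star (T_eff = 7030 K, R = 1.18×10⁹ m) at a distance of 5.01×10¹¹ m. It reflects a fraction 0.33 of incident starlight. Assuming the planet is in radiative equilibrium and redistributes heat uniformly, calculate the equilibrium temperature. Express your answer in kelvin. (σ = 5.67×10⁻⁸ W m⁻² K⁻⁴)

L = 4πR_⋆²σT_⋆⁴ = 4π(1.18×10⁹)² × 5.67×10⁻⁸ × (7030)⁴ = 2.42×10²⁷ W.
S = L/(4πd²) = 768 W m⁻².
Energy balance: absorbed = emitted ⇒ πR²·S(1−A) = 4πR²·σT_eq⁴, so T_eq⁴ = S(1−A)/(4σ).
T_eq = [768 × 0.67 / (4 × 5.67×10⁻⁸)]^(1/4) = (2.27×10⁹)^(1/4) = 218 K.

T_eq ≈ 218 K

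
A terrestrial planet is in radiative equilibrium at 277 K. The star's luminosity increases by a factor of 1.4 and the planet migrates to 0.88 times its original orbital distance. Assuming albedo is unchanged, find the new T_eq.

T_eq ≈ 321 K

T_eq ∝ L^(1/4) · d^(−1/2).
T′ = 277 × 1.4^(1/4) / 0.88^(1/2) = 321 K.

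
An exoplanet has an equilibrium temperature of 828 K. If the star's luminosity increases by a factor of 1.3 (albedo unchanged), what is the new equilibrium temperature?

T_eq ≈ 884 K

T_eq ∝ L^(1/4) · d^(−1/2).
T′ = 828 × 1.3^(1/4) = 884 K.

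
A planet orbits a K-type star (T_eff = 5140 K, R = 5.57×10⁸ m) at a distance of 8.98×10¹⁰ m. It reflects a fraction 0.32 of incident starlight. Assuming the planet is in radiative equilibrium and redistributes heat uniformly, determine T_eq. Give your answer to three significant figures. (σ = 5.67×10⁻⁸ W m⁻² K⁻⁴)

L = 4πR_⋆²σT_⋆⁴ = 4π(5.57×10⁸)² × 5.67×10⁻⁸ × (5140)⁴ = 1.54×10²⁶ W.
S = L/(4πd²) = 1520 W m⁻².
Energy balance: absorbed = emitted ⇒ πR²·S(1−A) = 4πR²·σT_eq⁴, so T_eq⁴ = S(1−A)/(4σ).
T_eq = [1520 × 0.68 / (4 × 5.67×10⁻⁸)]^(1/4) = (4.57×10⁹)^(1/4) = 260 K.

T_eq ≈ 260 K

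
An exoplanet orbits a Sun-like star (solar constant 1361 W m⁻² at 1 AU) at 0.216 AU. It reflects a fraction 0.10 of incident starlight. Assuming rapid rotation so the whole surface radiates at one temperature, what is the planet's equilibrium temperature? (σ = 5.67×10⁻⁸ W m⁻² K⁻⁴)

Flux at 0.216 AU: S = 1361/0.216² = 2.92×10⁴ W m⁻².
Energy balance: absorbed = emitted ⇒ πR²·S(1−A) = 4πR²·σT_eq⁴, so T_eq⁴ = S(1−A)/(4σ).
T_eq = [2.92×10⁴ × 0.90 / (4 × 5.67×10⁻⁸)]^(1/4) = (1.16×10¹¹)^(1/4) = 583 K.

T_eq ≈ 583 K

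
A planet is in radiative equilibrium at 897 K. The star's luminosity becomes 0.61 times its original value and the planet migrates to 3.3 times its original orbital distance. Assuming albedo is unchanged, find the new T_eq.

T_eq ∝ L^(1/4) · d^(−1/2).
T′ = 897 × 0.61^(1/4) / 3.3^(1/2) = 436 K.

T_eq ≈ 436 K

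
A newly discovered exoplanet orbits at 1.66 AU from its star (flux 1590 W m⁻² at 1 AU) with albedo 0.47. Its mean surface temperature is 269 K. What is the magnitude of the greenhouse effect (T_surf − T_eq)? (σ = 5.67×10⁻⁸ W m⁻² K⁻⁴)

S = 1590/1.66² = 577.0 W m⁻².
T_eq = [S(1−A)/(4σ)]^(1/4) = [577.0×0.53/(4×5.67×10⁻⁸)]^(1/4) = 191.6 K.
ΔT = T_surf − T_eq = 269 − 191.6.

ΔT ≈ 77.4 K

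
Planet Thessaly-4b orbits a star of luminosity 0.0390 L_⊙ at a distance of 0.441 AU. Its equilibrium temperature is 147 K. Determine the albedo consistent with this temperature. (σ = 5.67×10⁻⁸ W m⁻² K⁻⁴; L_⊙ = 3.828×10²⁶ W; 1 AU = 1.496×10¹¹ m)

d = 0.441 AU = 6.60×10¹⁰ m.
L = 0.0390 × 3.828×10²⁶ = 1.49×10²⁵ W.
Flux: S = L/(4πd²) = 1.49×10²⁵/(4π×(6.60×10¹⁰)²) = 273 W m⁻².
From T_eq⁴ = S(1−A)/(4σ): 1−A = 4σT_eq⁴/S.
1−A = 4 × 5.67×10⁻⁸ × (147)⁴ / 273 = 0.388.

A ≈ 0.61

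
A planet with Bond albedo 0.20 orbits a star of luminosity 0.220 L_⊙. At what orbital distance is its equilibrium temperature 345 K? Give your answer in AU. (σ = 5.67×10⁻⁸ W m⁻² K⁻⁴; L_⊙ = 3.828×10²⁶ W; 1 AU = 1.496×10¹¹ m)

L = 0.220 × 3.828×10²⁶ = 8.42×10²⁵ W.
From T_eq⁴ = L(1−A)/(16πσd²): d = √[L(1−A)/(16πσT_eq⁴)].
d = √[8.42×10²⁵ × 0.80 / (16π × 5.67×10⁻⁸ × (345)⁴)] = 4.08×10¹⁰ m = 0.273 AU.

d ≈ 0.273 AU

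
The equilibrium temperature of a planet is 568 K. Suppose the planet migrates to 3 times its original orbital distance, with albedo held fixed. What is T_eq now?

T_eq ∝ L^(1/4) · d^(−1/2).
T′ = 568 / 3^(1/2) = 328 K.

T_eq ≈ 328 K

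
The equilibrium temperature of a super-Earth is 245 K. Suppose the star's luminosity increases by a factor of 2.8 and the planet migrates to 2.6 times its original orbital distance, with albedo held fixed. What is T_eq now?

T_eq ∝ L^(1/4) · d^(−1/2).
T′ = 245 × 2.8^(1/4) / 2.6^(1/2) = 197 K.

T_eq ≈ 197 K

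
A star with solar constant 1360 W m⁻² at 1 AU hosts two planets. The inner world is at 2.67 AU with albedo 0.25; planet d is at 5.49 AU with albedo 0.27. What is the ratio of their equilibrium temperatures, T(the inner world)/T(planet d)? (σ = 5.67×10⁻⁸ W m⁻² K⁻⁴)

T₁/T₂ ≈ 1.444

T_eq = [S₀(1−A)/(4σd²)]^(1/4), so T ∝ (1−A)^(1/4) / √d.
T₁ = [1360×0.75/(4×5.67×10⁻⁸×2.67²)]^(1/4) = 158.48 K.
T₂ = [1360×0.73/(4×5.67×10⁻⁸×5.49²)]^(1/4) = 109.78 K.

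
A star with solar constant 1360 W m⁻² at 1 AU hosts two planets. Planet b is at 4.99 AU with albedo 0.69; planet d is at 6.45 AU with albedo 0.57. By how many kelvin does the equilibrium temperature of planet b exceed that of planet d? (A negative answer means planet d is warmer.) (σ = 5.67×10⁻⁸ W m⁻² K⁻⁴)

ΔT ≈ 4.2 K

T_eq = [S₀(1−A)/(4σd²)]^(1/4), so T ∝ (1−A)^(1/4) / √d.
T₁ = [1360×0.31/(4×5.67×10⁻⁸×4.99²)]^(1/4) = 92.95 K.
T₂ = [1360×0.43/(4×5.67×10⁻⁸×6.45²)]^(1/4) = 88.73 K.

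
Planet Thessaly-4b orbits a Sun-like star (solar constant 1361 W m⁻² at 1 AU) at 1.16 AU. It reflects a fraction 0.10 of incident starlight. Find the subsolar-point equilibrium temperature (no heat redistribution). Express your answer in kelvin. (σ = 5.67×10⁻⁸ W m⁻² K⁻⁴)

T_ss ≈ 356 K

Flux at 1.16 AU: S = 1361/1.16² = 1010 W m⁻².
At the subsolar point the surface absorbs S(1−A) and emits σT⁴ per unit area — no factor of 4, since only the local patch is in balance.
T = [1010 × 0.90 / 5.67×10⁻⁸]^(1/4) = (1.61×10¹⁰)^(1/4) = 356 K.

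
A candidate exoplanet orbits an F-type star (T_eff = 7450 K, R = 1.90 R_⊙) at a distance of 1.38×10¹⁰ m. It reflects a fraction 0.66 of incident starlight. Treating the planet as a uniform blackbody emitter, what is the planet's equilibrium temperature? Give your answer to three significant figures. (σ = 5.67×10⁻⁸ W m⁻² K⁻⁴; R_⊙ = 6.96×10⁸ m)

R_⋆ = 1.90 × 6.96×10⁸ = 1.32×10⁹ m.
L = 4πR_⋆²σT_⋆⁴ = 4π(1.32×10⁹)² × 5.67×10⁻⁸ × (7450)⁴ = 3.84×10²⁷ W.
S = L/(4πd²) = 1.60×10⁶ W m⁻².
Energy balance: absorbed = emitted ⇒ πR²·S(1−A) = 4πR²·σT_eq⁴, so T_eq⁴ = S(1−A)/(4σ).
T_eq = [1.60×10⁶ × 0.34 / (4 × 5.67×10⁻⁸)]^(1/4) = (2.40×10¹²)^(1/4) = 1250 K.

T_eq ≈ 1250 K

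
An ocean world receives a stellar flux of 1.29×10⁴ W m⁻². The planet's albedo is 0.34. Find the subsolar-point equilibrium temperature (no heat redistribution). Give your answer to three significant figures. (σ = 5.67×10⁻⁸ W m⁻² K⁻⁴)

T_ss ≈ 622 K

At the subsolar point the surface absorbs S(1−A) and emits σT⁴ per unit area — no factor of 4, since only the local patch is in balance.
T = [1.29×10⁴ × 0.66 / 5.67×10⁻⁸]^(1/4) = (1.50×10¹¹)^(1/4) = 622 K.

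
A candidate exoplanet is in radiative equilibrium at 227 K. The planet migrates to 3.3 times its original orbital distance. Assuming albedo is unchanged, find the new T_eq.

T_eq ≈ 125 K

T_eq ∝ L^(1/4) · d^(−1/2).
T′ = 227 / 3.3^(1/2) = 125 K.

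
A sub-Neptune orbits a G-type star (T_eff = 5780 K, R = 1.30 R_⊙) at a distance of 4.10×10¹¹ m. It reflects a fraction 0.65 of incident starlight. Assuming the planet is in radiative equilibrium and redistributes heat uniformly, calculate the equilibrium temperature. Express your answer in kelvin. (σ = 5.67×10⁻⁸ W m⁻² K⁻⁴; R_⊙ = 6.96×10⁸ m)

R_⋆ = 1.30 × 6.96×10⁸ = 9.05×10⁸ m.
L = 4πR_⋆²σT_⋆⁴ = 4π(9.05×10⁸)² × 5.67×10⁻⁸ × (5780)⁴ = 6.51×10²⁶ W.
S = L/(4πd²) = 308 W m⁻².
Energy balance: absorbed = emitted ⇒ πR²·S(1−A) = 4πR²·σT_eq⁴, so T_eq⁴ = S(1−A)/(4σ).
T_eq = [308 × 0.35 / (4 × 5.67×10⁻⁸)]^(1/4) = (4.76×10⁸)^(1/4) = 148 K.

T_eq ≈ 148 K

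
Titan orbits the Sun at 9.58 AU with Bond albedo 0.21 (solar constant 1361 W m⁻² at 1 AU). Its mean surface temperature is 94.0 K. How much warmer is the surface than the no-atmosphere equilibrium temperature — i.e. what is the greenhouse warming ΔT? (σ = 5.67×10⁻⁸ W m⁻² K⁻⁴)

ΔT ≈ 9.2 K

S = 1361/9.58² = 14.83 W m⁻².
T_eq = [S(1−A)/(4σ)]^(1/4) = [14.83×0.79/(4×5.67×10⁻⁸)]^(1/4) = 84.8 K.
ΔT = T_surf − T_eq = 94 − 84.8.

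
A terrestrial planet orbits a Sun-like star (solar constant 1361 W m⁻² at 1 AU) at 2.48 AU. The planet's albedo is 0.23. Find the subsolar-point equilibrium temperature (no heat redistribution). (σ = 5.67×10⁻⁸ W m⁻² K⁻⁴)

Flux at 2.48 AU: S = 1361/2.48² = 221 W m⁻².
At the subsolar point the surface absorbs S(1−A) and emits σT⁴ per unit area — no factor of 4, since only the local patch is in balance.
T = [221 × 0.77 / 5.67×10⁻⁸]^(1/4) = (3.01×10⁹)^(1/4) = 234 K.

T_ss ≈ 234 K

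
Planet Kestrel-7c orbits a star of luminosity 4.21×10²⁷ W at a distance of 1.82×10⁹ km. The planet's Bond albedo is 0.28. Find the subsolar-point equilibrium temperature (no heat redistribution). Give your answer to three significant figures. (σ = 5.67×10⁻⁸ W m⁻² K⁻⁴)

d = 1.82×10⁹ km = 1.82×10¹² m.
Flux: S = L/(4πd²) = 4.21×10²⁷/(4π×(1.82×10¹²)²) = 101 W m⁻².
At the subsolar point the surface absorbs S(1−A) and emits σT⁴ per unit area — no factor of 4, since only the local patch is in balance.
T = [101 × 0.72 / 5.67×10⁻⁸]^(1/4) = (1.28×10⁹)^(1/4) = 189 K.

T_ss ≈ 189 K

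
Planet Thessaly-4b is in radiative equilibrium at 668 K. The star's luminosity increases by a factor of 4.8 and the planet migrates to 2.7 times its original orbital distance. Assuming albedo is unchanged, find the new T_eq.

T_eq ≈ 602 K

T_eq ∝ L^(1/4) · d^(−1/2).
T′ = 668 × 4.8^(1/4) / 2.7^(1/2) = 602 K.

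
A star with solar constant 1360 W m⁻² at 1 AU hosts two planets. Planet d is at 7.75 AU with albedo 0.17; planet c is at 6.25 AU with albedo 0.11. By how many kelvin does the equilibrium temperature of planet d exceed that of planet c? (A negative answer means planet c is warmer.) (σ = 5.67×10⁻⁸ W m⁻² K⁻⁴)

T_eq = [S₀(1−A)/(4σd²)]^(1/4), so T ∝ (1−A)^(1/4) / √d.
T₁ = [1360×0.83/(4×5.67×10⁻⁸×7.75²)]^(1/4) = 95.41 K.
T₂ = [1360×0.89/(4×5.67×10⁻⁸×6.25²)]^(1/4) = 108.11 K.

ΔT ≈ -12.7 K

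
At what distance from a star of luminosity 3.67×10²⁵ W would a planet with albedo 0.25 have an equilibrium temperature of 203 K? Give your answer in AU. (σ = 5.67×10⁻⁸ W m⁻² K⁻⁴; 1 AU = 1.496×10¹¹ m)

From T_eq⁴ = L(1−A)/(16πσd²): d = √[L(1−A)/(16πσT_eq⁴)].
d = √[3.67×10²⁵ × 0.75 / (16π × 5.67×10⁻⁸ × (203)⁴)] = 7.54×10¹⁰ m = 0.504 AU.

d ≈ 0.504 AU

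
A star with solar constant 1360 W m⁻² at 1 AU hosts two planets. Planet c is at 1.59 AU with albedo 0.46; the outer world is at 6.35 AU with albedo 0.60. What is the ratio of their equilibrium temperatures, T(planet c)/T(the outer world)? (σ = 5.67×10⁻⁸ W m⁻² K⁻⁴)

T_eq = [S₀(1−A)/(4σd²)]^(1/4), so T ∝ (1−A)^(1/4) / √d.
T₁ = [1360×0.54/(4×5.67×10⁻⁸×1.59²)]^(1/4) = 189.18 K.
T₂ = [1360×0.40/(4×5.67×10⁻⁸×6.35²)]^(1/4) = 87.82 K.

T₁/T₂ ≈ 2.154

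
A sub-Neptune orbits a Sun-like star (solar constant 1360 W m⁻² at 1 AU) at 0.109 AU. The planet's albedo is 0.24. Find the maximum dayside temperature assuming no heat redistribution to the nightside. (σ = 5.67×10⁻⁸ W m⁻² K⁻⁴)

Flux at 0.109 AU: S = 1360/0.109² = 1.14×10⁵ W m⁻².
With no redistribution each surface element balances locally: S(1−A) = σT⁴.
T = [1.14×10⁵ × 0.76 / 5.67×10⁻⁸]^(1/4) = (1.53×10¹²)^(1/4) = 1110 K.

T_ss ≈ 1110 K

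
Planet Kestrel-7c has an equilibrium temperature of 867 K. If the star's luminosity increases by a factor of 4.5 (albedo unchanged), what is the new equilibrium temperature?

T_eq ∝ L^(1/4) · d^(−1/2).
T′ = 867 × 4.5^(1/4) = 1260 K.

T_eq ≈ 1260 K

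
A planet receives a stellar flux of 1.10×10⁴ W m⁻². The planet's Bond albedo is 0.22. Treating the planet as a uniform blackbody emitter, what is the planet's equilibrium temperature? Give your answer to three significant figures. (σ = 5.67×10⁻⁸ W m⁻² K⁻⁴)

Energy balance: absorbed = emitted ⇒ πR²·S(1−A) = 4πR²·σT_eq⁴, so T_eq⁴ = S(1−A)/(4σ).
T_eq = [1.10×10⁴ × 0.78 / (4 × 5.67×10⁻⁸)]^(1/4) = (3.78×10¹⁰)^(1/4) = 441 K.

T_eq ≈ 441 K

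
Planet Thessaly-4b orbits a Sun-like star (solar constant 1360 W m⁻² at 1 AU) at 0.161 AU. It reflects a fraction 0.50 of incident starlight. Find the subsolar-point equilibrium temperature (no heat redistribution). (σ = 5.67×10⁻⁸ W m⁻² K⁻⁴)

T_ss ≈ 825 K

Flux at 0.161 AU: S = 1360/0.161² = 5.25×10⁴ W m⁻².
At the subsolar point the surface absorbs S(1−A) and emits σT⁴ per unit area — no factor of 4, since only the local patch is in balance.
T = [5.25×10⁴ × 0.50 / 5.67×10⁻⁸]^(1/4) = (4.63×10¹¹)^(1/4) = 825 K.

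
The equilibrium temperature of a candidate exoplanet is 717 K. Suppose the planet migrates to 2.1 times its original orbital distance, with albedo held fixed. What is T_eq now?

T_eq ∝ L^(1/4) · d^(−1/2).
T′ = 717 / 2.1^(1/2) = 495 K.

T_eq ≈ 495 K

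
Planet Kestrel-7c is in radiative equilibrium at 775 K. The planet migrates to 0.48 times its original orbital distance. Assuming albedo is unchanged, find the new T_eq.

T_eq ≈ 1120 K

T_eq ∝ L^(1/4) · d^(−1/2).
T′ = 775 / 0.48^(1/2) = 1120 K.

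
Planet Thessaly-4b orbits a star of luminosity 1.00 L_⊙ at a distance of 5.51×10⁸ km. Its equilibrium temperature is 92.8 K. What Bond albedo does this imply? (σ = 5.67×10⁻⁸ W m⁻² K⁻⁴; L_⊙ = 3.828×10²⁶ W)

d = 5.51×10⁸ km = 5.51×10¹¹ m.
L = 1.00 × 3.828×10²⁶ = 3.83×10²⁶ W.
Flux: S = L/(4πd²) = 3.83×10²⁶/(4π×(5.51×10¹¹)²) = 100 W m⁻².
From T_eq⁴ = S(1−A)/(4σ): 1−A = 4σT_eq⁴/S.
1−A = 4 × 5.67×10⁻⁸ × (92.8)⁴ / 100 = 0.168.

A ≈ 0.83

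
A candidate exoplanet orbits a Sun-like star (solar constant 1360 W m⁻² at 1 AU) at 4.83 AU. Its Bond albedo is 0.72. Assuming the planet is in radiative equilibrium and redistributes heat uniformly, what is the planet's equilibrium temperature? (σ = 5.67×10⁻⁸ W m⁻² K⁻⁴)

Flux at 4.83 AU: S = 1360/4.83² = 58.3 W m⁻².
Energy balance: absorbed = emitted ⇒ πR²·S(1−A) = 4πR²·σT_eq⁴, so T_eq⁴ = S(1−A)/(4σ).
T_eq = [58.3 × 0.28 / (4 × 5.67×10⁻⁸)]^(1/4) = (7.20×10⁷)^(1/4) = 92.1 K.

T_eq ≈ 92.1 K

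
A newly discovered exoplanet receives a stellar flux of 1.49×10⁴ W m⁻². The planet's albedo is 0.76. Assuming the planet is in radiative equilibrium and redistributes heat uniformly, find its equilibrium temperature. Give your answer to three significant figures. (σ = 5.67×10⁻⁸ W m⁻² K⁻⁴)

T_eq ≈ 354 K

Energy balance: absorbed = emitted ⇒ πR²·S(1−A) = 4πR²·σT_eq⁴, so T_eq⁴ = S(1−A)/(4σ).
T_eq = [1.49×10⁴ × 0.24 / (4 × 5.67×10⁻⁸)]^(1/4) = (1.58×10¹⁰)^(1/4) = 354 K.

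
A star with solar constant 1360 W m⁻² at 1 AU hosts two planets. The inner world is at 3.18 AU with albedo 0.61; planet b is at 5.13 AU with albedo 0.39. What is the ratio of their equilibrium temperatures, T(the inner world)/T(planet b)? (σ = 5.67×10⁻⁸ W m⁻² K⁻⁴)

T₁/T₂ ≈ 1.136

T_eq = [S₀(1−A)/(4σd²)]^(1/4), so T ∝ (1−A)^(1/4) / √d.
T₁ = [1360×0.39/(4×5.67×10⁻⁸×3.18²)]^(1/4) = 123.32 K.
T₂ = [1360×0.61/(4×5.67×10⁻⁸×5.13²)]^(1/4) = 108.58 K.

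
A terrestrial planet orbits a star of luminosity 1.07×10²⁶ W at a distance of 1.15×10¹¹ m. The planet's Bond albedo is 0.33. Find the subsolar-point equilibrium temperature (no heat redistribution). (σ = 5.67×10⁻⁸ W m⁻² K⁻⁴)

T_ss ≈ 295 K

Flux: S = L/(4πd²) = 1.07×10²⁶/(4π×(1.15×10¹¹)²) = 644 W m⁻².
At the subsolar point the surface absorbs S(1−A) and emits σT⁴ per unit area — no factor of 4, since only the local patch is in balance.
T = [644 × 0.67 / 5.67×10⁻⁸]^(1/4) = (7.61×10⁹)^(1/4) = 295 K.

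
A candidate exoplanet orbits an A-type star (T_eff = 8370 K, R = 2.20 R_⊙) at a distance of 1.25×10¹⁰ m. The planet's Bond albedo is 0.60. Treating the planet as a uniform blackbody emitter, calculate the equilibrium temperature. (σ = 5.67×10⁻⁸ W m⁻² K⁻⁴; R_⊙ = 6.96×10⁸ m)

R_⋆ = 2.20 × 6.96×10⁸ = 1.53×10⁹ m.
L = 4πR_⋆²σT_⋆⁴ = 4π(1.53×10⁹)² × 5.67×10⁻⁸ × (8370)⁴ = 8.20×10²⁷ W.
S = L/(4πd²) = 4.18×10⁶ W m⁻².
Energy balance: absorbed = emitted ⇒ πR²·S(1−A) = 4πR²·σT_eq⁴, so T_eq⁴ = S(1−A)/(4σ).
T_eq = [4.18×10⁶ × 0.40 / (4 × 5.67×10⁻⁸)]^(1/4) = (7.36×10¹²)^(1/4) = 1650 K.

T_eq ≈ 1650 K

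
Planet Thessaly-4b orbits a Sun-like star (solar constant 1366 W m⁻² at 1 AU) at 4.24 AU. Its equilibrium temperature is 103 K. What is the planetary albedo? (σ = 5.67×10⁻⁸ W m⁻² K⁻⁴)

Flux at 4.24 AU: S = 1366/4.24² = 76.0 W m⁻².
From T_eq⁴ = S(1−A)/(4σ): 1−A = 4σT_eq⁴/S.
1−A = 4 × 5.67×10⁻⁸ × (103)⁴ / 76.0 = 0.336.

A ≈ 0.66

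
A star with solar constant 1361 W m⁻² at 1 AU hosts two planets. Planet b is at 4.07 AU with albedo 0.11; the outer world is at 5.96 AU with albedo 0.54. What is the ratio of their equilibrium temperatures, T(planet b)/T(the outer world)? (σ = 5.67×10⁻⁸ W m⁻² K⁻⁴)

T₁/T₂ ≈ 1.427

T_eq = [S₀(1−A)/(4σd²)]^(1/4), so T ∝ (1−A)^(1/4) / √d.
T₁ = [1361×0.89/(4×5.67×10⁻⁸×4.07²)]^(1/4) = 134.00 K.
T₂ = [1361×0.46/(4×5.67×10⁻⁸×5.96²)]^(1/4) = 93.89 K.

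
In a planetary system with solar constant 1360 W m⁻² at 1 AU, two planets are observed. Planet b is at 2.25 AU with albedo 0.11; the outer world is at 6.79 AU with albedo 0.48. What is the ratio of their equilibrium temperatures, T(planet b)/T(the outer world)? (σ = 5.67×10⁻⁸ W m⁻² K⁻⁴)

T_eq = [S₀(1−A)/(4σd²)]^(1/4), so T ∝ (1−A)^(1/4) / √d.
T₁ = [1360×0.89/(4×5.67×10⁻⁸×2.25²)]^(1/4) = 180.19 K.
T₂ = [1360×0.52/(4×5.67×10⁻⁸×6.79²)]^(1/4) = 90.69 K.

T₁/T₂ ≈ 1.987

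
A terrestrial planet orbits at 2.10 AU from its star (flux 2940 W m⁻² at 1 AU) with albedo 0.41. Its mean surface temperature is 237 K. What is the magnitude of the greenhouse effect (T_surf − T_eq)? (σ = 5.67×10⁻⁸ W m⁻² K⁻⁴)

ΔT ≈ 32.9 K

S = 2940/2.10² = 666.7 W m⁻².
T_eq = [S(1−A)/(4σ)]^(1/4) = [666.7×0.59/(4×5.67×10⁻⁸)]^(1/4) = 204.1 K.
ΔT = T_surf − T_eq = 237 − 204.1.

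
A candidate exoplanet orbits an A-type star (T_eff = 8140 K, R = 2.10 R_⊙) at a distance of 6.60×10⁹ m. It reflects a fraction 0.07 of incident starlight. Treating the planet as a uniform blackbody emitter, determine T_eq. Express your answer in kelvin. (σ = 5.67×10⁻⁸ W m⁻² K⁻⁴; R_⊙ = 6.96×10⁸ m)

R_⋆ = 2.10 × 6.96×10⁸ = 1.46×10⁹ m.
L = 4πR_⋆²σT_⋆⁴ = 4π(1.46×10⁹)² × 5.67×10⁻⁸ × (8140)⁴ = 6.68×10²⁷ W.
S = L/(4πd²) = 1.22×10⁷ W m⁻².
Energy balance: absorbed = emitted ⇒ πR²·S(1−A) = 4πR²·σT_eq⁴, so T_eq⁴ = S(1−A)/(4σ).
T_eq = [1.22×10⁷ × 0.93 / (4 × 5.67×10⁻⁸)]^(1/4) = (5.01×10¹³)^(1/4) = 2660 K.

T_eq ≈ 2660 K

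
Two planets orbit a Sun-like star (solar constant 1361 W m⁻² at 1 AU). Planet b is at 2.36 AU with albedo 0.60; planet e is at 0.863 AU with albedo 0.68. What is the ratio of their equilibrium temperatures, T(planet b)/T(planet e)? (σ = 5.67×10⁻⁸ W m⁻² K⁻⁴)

T_eq = [S₀(1−A)/(4σd²)]^(1/4), so T ∝ (1−A)^(1/4) / √d.
T₁ = [1361×0.40/(4×5.67×10⁻⁸×2.36²)]^(1/4) = 144.08 K.
T₂ = [1361×0.32/(4×5.67×10⁻⁸×0.863²)]^(1/4) = 225.34 K.

T₁/T₂ ≈ 0.639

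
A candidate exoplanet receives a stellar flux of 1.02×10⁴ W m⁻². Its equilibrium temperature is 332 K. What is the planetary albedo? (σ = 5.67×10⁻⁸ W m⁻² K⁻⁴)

From T_eq⁴ = S(1−A)/(4σ): 1−A = 4σT_eq⁴/S.
1−A = 4 × 5.67×10⁻⁸ × (332)⁴ / 1.02×10⁴ = 0.270.

A ≈ 0.73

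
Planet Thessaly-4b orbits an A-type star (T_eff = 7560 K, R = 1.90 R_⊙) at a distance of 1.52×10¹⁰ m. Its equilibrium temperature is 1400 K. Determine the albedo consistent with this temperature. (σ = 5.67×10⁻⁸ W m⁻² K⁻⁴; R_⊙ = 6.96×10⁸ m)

A ≈ 0.38

R_⋆ = 1.90 × 6.96×10⁸ = 1.32×10⁹ m.
L = 4πR_⋆²σT_⋆⁴ = 4π(1.32×10⁹)² × 5.67×10⁻⁸ × (7560)⁴ = 4.07×10²⁷ W.
S = L/(4πd²) = 1.40×10⁶ W m⁻².
From T_eq⁴ = S(1−A)/(4σ): 1−A = 4σT_eq⁴/S.
1−A = 4 × 5.67×10⁻⁸ × (1400)⁴ / 1.40×10⁶ = 0.622.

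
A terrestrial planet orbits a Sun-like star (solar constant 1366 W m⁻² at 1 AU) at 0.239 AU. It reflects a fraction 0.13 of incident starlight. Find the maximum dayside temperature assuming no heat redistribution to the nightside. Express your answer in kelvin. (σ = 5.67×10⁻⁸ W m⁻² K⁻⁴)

T_ss ≈ 778 K

Flux at 0.239 AU: S = 1366/0.239² = 2.39×10⁴ W m⁻².
With no redistribution each surface element balances locally: S(1−A) = σT⁴.
T = [2.39×10⁴ × 0.87 / 5.67×10⁻⁸]^(1/4) = (3.67×10¹¹)^(1/4) = 778 K.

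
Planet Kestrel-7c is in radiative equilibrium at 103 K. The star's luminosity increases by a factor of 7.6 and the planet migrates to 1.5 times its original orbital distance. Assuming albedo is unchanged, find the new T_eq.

T_eq ∝ L^(1/4) · d^(−1/2).
T′ = 103 × 7.6^(1/4) / 1.5^(1/2) = 140 K.

T_eq ≈ 140 K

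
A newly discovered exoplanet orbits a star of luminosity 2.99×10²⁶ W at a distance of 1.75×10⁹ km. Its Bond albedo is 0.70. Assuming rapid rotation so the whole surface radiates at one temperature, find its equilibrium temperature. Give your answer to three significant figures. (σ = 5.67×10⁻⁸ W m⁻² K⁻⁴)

d = 1.75×10⁹ km = 1.75×10¹² m.
Flux: S = L/(4πd²) = 2.99×10²⁶/(4π×(1.75×10¹²)²) = 7.77 W m⁻².
Energy balance: absorbed = emitted ⇒ πR²·S(1−A) = 4πR²·σT_eq⁴, so T_eq⁴ = S(1−A)/(4σ).
T_eq = [7.77 × 0.30 / (4 × 5.67×10⁻⁸)]^(1/4) = (1.03×10⁷)^(1/4) = 56.6 K.

T_eq ≈ 56.6 K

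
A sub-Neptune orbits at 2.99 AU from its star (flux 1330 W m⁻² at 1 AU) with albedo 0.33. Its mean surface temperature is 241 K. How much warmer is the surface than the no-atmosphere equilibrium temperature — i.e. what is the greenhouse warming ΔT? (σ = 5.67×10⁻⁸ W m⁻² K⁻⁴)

S = 1330/2.99² = 148.8 W m⁻².
T_eq = [S(1−A)/(4σ)]^(1/4) = [148.8×0.67/(4×5.67×10⁻⁸)]^(1/4) = 144.8 K.
ΔT = T_surf − T_eq = 241 − 144.8.

ΔT ≈ 96.2 K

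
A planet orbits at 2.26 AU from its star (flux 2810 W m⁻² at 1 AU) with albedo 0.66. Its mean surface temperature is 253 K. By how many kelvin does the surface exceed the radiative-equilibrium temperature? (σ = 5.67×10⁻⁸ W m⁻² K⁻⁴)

ΔT ≈ 83.5 K

S = 2810/2.26² = 550.2 W m⁻².
T_eq = [S(1−A)/(4σ)]^(1/4) = [550.2×0.34/(4×5.67×10⁻⁸)]^(1/4) = 169.5 K.
ΔT = T_surf − T_eq = 253 − 169.5.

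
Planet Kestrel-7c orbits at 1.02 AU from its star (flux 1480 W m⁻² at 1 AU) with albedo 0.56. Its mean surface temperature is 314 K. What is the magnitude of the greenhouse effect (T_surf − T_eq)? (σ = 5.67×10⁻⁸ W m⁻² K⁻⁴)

ΔT ≈ 84.8 K

S = 1480/1.02² = 1423 W m⁻².
T_eq = [S(1−A)/(4σ)]^(1/4) = [1423×0.44/(4×5.67×10⁻⁸)]^(1/4) = 229.2 K.
ΔT = T_surf − T_eq = 314 − 229.2.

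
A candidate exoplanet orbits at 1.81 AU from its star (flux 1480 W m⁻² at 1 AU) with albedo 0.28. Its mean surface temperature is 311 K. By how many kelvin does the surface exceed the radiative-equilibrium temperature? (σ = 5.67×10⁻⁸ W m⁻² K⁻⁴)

ΔT ≈ 116.4 K

S = 1480/1.81² = 451.8 W m⁻².
T_eq = [S(1−A)/(4σ)]^(1/4) = [451.8×0.72/(4×5.67×10⁻⁸)]^(1/4) = 194.6 K.
ΔT = T_surf − T_eq = 311 − 194.6.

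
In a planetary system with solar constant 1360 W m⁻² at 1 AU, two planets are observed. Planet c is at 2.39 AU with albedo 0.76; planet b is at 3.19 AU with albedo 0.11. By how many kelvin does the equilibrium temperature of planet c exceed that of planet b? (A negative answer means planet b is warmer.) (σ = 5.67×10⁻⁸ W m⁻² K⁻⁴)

T_eq = [S₀(1−A)/(4σd²)]^(1/4), so T ∝ (1−A)^(1/4) / √d.
T₁ = [1360×0.24/(4×5.67×10⁻⁸×2.39²)]^(1/4) = 125.99 K.
T₂ = [1360×0.89/(4×5.67×10⁻⁸×3.19²)]^(1/4) = 151.33 K.

ΔT ≈ -25.3 K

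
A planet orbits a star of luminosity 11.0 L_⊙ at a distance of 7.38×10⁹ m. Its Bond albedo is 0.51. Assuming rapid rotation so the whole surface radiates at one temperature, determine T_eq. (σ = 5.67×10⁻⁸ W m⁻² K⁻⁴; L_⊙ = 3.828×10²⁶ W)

L = 11.0 × 3.828×10²⁶ = 4.21×10²⁷ W.
Flux: S = L/(4πd²) = 4.21×10²⁷/(4π×(7.38×10⁹)²) = 6.15×10⁶ W m⁻².
Energy balance: absorbed = emitted ⇒ πR²·S(1−A) = 4πR²·σT_eq⁴, so T_eq⁴ = S(1−A)/(4σ).
T_eq = [6.15×10⁶ × 0.49 / (4 × 5.67×10⁻⁸)]^(1/4) = (1.33×10¹³)^(1/4) = 1910 K.

T_eq ≈ 1910 K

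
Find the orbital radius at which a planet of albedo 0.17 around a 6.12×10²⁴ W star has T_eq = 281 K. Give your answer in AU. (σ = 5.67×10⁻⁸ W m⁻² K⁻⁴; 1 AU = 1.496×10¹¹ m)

d ≈ 0.113 AU

From T_eq⁴ = L(1−A)/(16πσd²): d = √[L(1−A)/(16πσT_eq⁴)].
d = √[6.12×10²⁴ × 0.83 / (16π × 5.67×10⁻⁸ × (281)⁴)] = 1.69×10¹⁰ m = 0.113 AU.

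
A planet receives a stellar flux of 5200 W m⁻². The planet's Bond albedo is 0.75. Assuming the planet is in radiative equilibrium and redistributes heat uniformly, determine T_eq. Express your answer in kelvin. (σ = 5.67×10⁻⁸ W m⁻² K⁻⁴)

T_eq ≈ 275 K

Energy balance: absorbed = emitted ⇒ πR²·S(1−A) = 4πR²·σT_eq⁴, so T_eq⁴ = S(1−A)/(4σ).
T_eq = [5200 × 0.25 / (4 × 5.67×10⁻⁸)]^(1/4) = (5.73×10⁹)^(1/4) = 275 K.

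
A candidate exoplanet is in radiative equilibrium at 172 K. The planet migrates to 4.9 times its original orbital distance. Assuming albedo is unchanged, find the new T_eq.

T_eq ∝ L^(1/4) · d^(−1/2).
T′ = 172 / 4.9^(1/2) = 77.7 K.

T_eq ≈ 77.7 K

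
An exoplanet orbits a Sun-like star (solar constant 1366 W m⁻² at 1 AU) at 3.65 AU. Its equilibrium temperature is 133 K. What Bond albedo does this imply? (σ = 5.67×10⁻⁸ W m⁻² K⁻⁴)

A ≈ 0.31

Flux at 3.65 AU: S = 1366/3.65² = 103 W m⁻².
From T_eq⁴ = S(1−A)/(4σ): 1−A = 4σT_eq⁴/S.
1−A = 4 × 5.67×10⁻⁸ × (133)⁴ / 103 = 0.692.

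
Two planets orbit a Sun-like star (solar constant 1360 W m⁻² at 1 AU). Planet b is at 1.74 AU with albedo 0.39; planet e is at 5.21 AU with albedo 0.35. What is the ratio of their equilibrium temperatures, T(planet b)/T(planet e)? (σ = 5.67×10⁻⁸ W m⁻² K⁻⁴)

T_eq = [S₀(1−A)/(4σd²)]^(1/4), so T ∝ (1−A)^(1/4) / √d.
T₁ = [1360×0.61/(4×5.67×10⁻⁸×1.74²)]^(1/4) = 186.44 K.
T₂ = [1360×0.65/(4×5.67×10⁻⁸×5.21²)]^(1/4) = 109.47 K.

T₁/T₂ ≈ 1.703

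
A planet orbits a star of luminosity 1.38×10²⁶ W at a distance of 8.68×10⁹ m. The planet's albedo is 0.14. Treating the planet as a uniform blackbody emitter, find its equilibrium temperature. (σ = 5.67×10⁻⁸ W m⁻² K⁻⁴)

Flux: S = L/(4πd²) = 1.38×10²⁶/(4π×(8.68×10⁹)²) = 1.46×10⁵ W m⁻².
Energy balance: absorbed = emitted ⇒ πR²·S(1−A) = 4πR²·σT_eq⁴, so T_eq⁴ = S(1−A)/(4σ).
T_eq = [1.46×10⁵ × 0.86 / (4 × 5.67×10⁻⁸)]^(1/4) = (5.53×10¹¹)^(1/4) = 862 K.

T_eq ≈ 862 K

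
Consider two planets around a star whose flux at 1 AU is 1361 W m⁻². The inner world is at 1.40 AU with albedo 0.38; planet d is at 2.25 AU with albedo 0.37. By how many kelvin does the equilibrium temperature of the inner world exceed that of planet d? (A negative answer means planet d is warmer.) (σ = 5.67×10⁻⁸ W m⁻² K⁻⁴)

T_eq = [S₀(1−A)/(4σd²)]^(1/4), so T ∝ (1−A)^(1/4) / √d.
T₁ = [1361×0.62/(4×5.67×10⁻⁸×1.40²)]^(1/4) = 208.73 K.
T₂ = [1361×0.63/(4×5.67×10⁻⁸×2.25²)]^(1/4) = 165.31 K.

ΔT ≈ 43.4 K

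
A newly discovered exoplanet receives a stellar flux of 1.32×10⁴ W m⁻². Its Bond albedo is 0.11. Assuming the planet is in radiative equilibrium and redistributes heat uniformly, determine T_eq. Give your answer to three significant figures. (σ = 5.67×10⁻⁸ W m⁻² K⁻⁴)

T_eq ≈ 477 K

Energy balance: absorbed = emitted ⇒ πR²·S(1−A) = 4πR²·σT_eq⁴, so T_eq⁴ = S(1−A)/(4σ).
T_eq = [1.32×10⁴ × 0.89 / (4 × 5.67×10⁻⁸)]^(1/4) = (5.18×10¹⁰)^(1/4) = 477 K.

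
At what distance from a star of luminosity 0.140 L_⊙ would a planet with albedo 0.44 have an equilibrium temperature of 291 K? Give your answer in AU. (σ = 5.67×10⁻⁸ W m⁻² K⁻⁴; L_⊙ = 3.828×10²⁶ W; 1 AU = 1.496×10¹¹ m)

L = 0.140 × 3.828×10²⁶ = 5.36×10²⁵ W.
From T_eq⁴ = L(1−A)/(16πσd²): d = √[L(1−A)/(16πσT_eq⁴)].
d = √[5.36×10²⁵ × 0.56 / (16π × 5.67×10⁻⁸ × (291)⁴)] = 3.83×10¹⁰ m = 0.256 AU.

d ≈ 0.256 AU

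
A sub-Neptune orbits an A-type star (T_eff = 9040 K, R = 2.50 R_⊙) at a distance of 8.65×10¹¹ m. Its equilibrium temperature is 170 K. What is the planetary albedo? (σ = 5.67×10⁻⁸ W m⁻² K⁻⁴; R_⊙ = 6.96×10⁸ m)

A ≈ 0.88

R_⋆ = 2.50 × 6.96×10⁸ = 1.74×10⁹ m.
L = 4πR_⋆²σT_⋆⁴ = 4π(1.74×10⁹)² × 5.67×10⁻⁸ × (9040)⁴ = 1.44×10²⁸ W.
S = L/(4πd²) = 1530 W m⁻².
From T_eq⁴ = S(1−A)/(4σ): 1−A = 4σT_eq⁴/S.
1−A = 4 × 5.67×10⁻⁸ × (170)⁴ / 1530 = 0.124.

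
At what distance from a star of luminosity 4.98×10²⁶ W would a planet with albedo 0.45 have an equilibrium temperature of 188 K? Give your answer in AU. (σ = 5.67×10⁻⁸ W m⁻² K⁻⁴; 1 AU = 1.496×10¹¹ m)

From T_eq⁴ = L(1−A)/(16πσd²): d = √[L(1−A)/(16πσT_eq⁴)].
d = √[4.98×10²⁶ × 0.55 / (16π × 5.67×10⁻⁸ × (188)⁴)] = 2.77×10¹¹ m = 1.85 AU.

d ≈ 1.85 AU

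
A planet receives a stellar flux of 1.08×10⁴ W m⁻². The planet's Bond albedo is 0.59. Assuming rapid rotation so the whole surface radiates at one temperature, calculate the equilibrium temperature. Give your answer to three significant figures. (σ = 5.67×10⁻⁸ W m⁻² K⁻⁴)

T_eq ≈ 374 K

Energy balance: absorbed = emitted ⇒ πR²·S(1−A) = 4πR²·σT_eq⁴, so T_eq⁴ = S(1−A)/(4σ).
T_eq = [1.08×10⁴ × 0.41 / (4 × 5.67×10⁻⁸)]^(1/4) = (1.95×10¹⁰)^(1/4) = 374 K.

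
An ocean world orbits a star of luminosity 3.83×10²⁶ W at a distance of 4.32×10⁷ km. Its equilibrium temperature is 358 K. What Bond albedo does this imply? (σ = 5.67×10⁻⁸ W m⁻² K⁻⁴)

d = 4.32×10⁷ km = 4.32×10¹⁰ m.
Flux: S = L/(4πd²) = 3.83×10²⁶/(4π×(4.32×10¹⁰)²) = 1.63×10⁴ W m⁻².
From T_eq⁴ = S(1−A)/(4σ): 1−A = 4σT_eq⁴/S.
1−A = 4 × 5.67×10⁻⁸ × (358)⁴ / 1.63×10⁴ = 0.228.

A ≈ 0.77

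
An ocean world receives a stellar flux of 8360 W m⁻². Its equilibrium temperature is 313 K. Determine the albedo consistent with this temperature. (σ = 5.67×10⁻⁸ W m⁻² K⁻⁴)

From T_eq⁴ = S(1−A)/(4σ): 1−A = 4σT_eq⁴/S.
1−A = 4 × 5.67×10⁻⁸ × (313)⁴ / 8360 = 0.260.

A ≈ 0.74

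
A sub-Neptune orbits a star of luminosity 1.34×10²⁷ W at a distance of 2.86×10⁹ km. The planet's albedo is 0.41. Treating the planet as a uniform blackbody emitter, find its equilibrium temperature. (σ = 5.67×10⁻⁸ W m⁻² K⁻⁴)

d = 2.86×10⁹ km = 2.86×10¹² m.
Flux: S = L/(4πd²) = 1.34×10²⁷/(4π×(2.86×10¹²)²) = 13.0 W m⁻².
Energy balance: absorbed = emitted ⇒ πR²·S(1−A) = 4πR²·σT_eq⁴, so T_eq⁴ = S(1−A)/(4σ).
T_eq = [13.0 × 0.59 / (4 × 5.67×10⁻⁸)]^(1/4) = (3.39×10⁷)^(1/4) = 76.3 K.

T_eq ≈ 76.3 K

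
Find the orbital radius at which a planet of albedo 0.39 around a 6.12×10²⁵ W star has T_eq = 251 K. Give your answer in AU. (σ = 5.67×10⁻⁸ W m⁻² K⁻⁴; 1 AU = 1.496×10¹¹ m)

d ≈ 0.384 AU

From T_eq⁴ = L(1−A)/(16πσd²): d = √[L(1−A)/(16πσT_eq⁴)].
d = √[6.12×10²⁵ × 0.61 / (16π × 5.67×10⁻⁸ × (251)⁴)] = 5.74×10¹⁰ m = 0.384 AU.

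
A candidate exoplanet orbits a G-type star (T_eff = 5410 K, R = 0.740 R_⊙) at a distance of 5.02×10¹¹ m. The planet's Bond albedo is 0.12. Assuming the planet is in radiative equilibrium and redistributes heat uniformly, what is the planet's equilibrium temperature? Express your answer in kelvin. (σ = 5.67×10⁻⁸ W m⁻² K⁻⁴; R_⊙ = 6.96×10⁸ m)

R_⋆ = 0.740 × 6.96×10⁸ = 5.15×10⁸ m.
L = 4πR_⋆²σT_⋆⁴ = 4π(5.15×10⁸)² × 5.67×10⁻⁸ × (5410)⁴ = 1.62×10²⁶ W.
S = L/(4πd²) = 51.1 W m⁻².
Energy balance: absorbed = emitted ⇒ πR²·S(1−A) = 4πR²·σT_eq⁴, so T_eq⁴ = S(1−A)/(4σ).
T_eq = [51.1 × 0.88 / (4 × 5.67×10⁻⁸)]^(1/4) = (1.98×10⁸)^(1/4) = 119 K.

T_eq ≈ 119 K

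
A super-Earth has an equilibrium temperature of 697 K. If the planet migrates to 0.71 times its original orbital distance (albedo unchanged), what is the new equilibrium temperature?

T_eq ∝ L^(1/4) · d^(−1/2).
T′ = 697 / 0.71^(1/2) = 827 K.

T_eq ≈ 827 K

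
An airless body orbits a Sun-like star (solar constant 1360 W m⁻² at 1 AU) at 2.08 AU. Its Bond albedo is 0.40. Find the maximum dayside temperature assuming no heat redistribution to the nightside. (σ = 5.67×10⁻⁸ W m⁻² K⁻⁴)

T_ss ≈ 240 K

Flux at 2.08 AU: S = 1360/2.08² = 314 W m⁻².
With no redistribution each surface element balances locally: S(1−A) = σT⁴.
T = [314 × 0.60 / 5.67×10⁻⁸]^(1/4) = (3.33×10⁹)^(1/4) = 240 K.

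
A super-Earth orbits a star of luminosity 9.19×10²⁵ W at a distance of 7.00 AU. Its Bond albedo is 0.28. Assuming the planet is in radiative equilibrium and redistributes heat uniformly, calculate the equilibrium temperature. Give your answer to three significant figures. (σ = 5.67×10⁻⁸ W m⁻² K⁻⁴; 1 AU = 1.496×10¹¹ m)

T_eq ≈ 67.8 K

d = 7.00 AU = 1.05×10¹² m.
Flux: S = L/(4πd²) = 9.19×10²⁵/(4π×(1.05×10¹²)²) = 6.67 W m⁻².
Energy balance: absorbed = emitted ⇒ πR²·S(1−A) = 4πR²·σT_eq⁴, so T_eq⁴ = S(1−A)/(4σ).
T_eq = [6.67 × 0.72 / (4 × 5.67×10⁻⁸)]^(1/4) = (2.12×10⁷)^(1/4) = 67.8 K.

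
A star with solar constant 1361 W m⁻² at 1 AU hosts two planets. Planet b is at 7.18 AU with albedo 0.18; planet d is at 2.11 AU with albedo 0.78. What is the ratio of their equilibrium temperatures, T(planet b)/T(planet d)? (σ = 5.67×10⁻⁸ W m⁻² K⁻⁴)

T₁/T₂ ≈ 0.753

T_eq = [S₀(1−A)/(4σd²)]^(1/4), so T ∝ (1−A)^(1/4) / √d.
T₁ = [1361×0.82/(4×5.67×10⁻⁸×7.18²)]^(1/4) = 98.84 K.
T₂ = [1361×0.22/(4×5.67×10⁻⁸×2.11²)]^(1/4) = 131.23 K.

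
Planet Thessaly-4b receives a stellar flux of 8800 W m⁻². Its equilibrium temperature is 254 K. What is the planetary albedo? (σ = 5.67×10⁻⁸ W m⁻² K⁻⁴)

From T_eq⁴ = S(1−A)/(4σ): 1−A = 4σT_eq⁴/S.
1−A = 4 × 5.67×10⁻⁸ × (254)⁴ / 8800 = 0.107.

A ≈ 0.89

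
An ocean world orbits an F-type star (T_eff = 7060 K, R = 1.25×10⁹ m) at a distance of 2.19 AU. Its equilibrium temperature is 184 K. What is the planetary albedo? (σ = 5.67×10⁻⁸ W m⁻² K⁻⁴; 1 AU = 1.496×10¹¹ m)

A ≈ 0.87

d = 2.19 AU = 3.28×10¹¹ m.
L = 4πR_⋆²σT_⋆⁴ = 4π(1.25×10⁹)² × 5.67×10⁻⁸ × (7060)⁴ = 2.77×10²⁷ W.
S = L/(4πd²) = 2050 W m⁻².
From T_eq⁴ = S(1−A)/(4σ): 1−A = 4σT_eq⁴/S.
1−A = 4 × 5.67×10⁻⁸ × (184)⁴ / 2050 = 0.127.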